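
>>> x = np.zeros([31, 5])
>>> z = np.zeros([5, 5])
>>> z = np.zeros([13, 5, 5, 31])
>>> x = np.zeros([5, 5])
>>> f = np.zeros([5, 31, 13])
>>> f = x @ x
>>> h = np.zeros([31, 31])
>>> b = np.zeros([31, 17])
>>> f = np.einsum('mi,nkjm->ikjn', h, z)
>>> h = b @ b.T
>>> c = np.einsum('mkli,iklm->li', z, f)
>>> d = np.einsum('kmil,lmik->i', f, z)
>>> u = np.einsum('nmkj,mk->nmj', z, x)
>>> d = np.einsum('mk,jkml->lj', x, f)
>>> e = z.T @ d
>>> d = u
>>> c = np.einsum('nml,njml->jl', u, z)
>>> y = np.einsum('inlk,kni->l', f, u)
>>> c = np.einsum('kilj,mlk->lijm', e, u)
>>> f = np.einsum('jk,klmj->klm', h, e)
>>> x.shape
(5, 5)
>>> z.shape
(13, 5, 5, 31)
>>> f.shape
(31, 5, 5)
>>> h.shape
(31, 31)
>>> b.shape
(31, 17)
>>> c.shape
(5, 5, 31, 13)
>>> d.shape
(13, 5, 31)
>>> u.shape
(13, 5, 31)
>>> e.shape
(31, 5, 5, 31)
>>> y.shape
(5,)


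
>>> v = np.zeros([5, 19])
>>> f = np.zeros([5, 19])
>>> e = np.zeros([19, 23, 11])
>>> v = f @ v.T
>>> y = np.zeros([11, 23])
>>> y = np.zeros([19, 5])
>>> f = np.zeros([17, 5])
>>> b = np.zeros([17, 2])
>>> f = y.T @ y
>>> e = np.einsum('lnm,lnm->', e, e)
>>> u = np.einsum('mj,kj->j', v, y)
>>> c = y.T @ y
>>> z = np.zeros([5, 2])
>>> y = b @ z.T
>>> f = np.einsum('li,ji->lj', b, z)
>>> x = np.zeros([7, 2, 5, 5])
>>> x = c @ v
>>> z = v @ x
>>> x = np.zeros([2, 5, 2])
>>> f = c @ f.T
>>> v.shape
(5, 5)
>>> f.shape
(5, 17)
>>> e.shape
()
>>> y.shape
(17, 5)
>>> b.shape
(17, 2)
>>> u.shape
(5,)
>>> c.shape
(5, 5)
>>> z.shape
(5, 5)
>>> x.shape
(2, 5, 2)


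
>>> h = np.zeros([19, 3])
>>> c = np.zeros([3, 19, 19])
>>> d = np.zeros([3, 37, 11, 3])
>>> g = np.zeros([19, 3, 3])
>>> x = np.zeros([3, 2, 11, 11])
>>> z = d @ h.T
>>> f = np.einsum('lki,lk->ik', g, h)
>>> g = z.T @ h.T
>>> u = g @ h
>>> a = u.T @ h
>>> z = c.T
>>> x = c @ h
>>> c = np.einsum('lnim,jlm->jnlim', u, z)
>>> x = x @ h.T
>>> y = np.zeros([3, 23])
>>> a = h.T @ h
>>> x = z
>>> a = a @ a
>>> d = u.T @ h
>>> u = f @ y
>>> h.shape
(19, 3)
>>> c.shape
(19, 11, 19, 37, 3)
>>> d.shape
(3, 37, 11, 3)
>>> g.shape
(19, 11, 37, 19)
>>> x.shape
(19, 19, 3)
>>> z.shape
(19, 19, 3)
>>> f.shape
(3, 3)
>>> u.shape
(3, 23)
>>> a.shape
(3, 3)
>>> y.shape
(3, 23)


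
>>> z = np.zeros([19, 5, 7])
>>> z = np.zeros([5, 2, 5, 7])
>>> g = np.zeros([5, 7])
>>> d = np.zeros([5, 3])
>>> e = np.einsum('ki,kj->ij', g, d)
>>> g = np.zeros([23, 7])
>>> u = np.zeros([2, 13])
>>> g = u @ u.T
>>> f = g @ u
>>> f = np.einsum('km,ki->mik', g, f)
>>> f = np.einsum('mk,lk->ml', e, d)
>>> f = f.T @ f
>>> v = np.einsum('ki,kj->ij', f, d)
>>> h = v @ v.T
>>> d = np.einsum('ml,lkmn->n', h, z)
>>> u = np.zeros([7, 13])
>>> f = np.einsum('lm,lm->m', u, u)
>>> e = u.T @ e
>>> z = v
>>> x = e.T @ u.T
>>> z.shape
(5, 3)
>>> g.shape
(2, 2)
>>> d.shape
(7,)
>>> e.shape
(13, 3)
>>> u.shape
(7, 13)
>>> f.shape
(13,)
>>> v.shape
(5, 3)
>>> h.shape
(5, 5)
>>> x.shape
(3, 7)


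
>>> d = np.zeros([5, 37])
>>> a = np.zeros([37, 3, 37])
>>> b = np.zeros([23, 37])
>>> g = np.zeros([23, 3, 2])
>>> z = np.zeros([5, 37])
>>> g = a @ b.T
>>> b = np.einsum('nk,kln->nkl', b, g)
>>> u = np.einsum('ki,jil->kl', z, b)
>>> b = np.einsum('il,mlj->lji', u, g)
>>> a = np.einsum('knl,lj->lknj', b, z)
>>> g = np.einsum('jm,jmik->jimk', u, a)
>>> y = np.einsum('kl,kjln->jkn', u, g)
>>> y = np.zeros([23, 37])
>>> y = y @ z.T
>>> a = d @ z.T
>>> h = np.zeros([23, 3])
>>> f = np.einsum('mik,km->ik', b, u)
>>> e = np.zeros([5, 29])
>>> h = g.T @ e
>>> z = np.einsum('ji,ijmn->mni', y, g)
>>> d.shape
(5, 37)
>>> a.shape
(5, 5)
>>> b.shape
(3, 23, 5)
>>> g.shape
(5, 23, 3, 37)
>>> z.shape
(3, 37, 5)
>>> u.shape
(5, 3)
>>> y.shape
(23, 5)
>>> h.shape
(37, 3, 23, 29)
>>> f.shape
(23, 5)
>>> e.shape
(5, 29)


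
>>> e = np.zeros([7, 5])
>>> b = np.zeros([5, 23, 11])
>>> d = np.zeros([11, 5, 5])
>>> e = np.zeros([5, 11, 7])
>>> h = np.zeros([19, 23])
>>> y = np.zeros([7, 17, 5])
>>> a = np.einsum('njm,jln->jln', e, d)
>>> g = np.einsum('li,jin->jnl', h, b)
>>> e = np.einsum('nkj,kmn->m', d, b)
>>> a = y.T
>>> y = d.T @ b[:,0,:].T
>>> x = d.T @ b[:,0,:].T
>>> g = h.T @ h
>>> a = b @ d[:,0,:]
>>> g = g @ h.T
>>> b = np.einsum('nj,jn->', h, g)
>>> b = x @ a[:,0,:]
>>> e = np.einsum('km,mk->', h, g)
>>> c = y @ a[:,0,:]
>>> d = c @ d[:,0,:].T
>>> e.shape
()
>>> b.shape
(5, 5, 5)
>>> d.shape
(5, 5, 11)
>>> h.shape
(19, 23)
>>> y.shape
(5, 5, 5)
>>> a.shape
(5, 23, 5)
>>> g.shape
(23, 19)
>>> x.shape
(5, 5, 5)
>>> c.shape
(5, 5, 5)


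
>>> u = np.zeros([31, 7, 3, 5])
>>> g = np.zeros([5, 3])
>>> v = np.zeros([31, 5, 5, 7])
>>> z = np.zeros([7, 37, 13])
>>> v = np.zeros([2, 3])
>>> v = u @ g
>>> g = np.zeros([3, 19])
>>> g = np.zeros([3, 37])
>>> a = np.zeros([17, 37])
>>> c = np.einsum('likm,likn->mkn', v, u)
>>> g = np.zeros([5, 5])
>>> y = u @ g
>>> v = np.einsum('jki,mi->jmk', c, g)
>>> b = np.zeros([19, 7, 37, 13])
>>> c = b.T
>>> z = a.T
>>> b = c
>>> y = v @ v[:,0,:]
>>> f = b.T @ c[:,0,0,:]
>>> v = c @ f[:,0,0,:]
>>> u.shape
(31, 7, 3, 5)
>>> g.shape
(5, 5)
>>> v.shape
(13, 37, 7, 19)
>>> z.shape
(37, 17)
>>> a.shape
(17, 37)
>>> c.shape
(13, 37, 7, 19)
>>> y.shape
(3, 5, 3)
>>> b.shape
(13, 37, 7, 19)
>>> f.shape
(19, 7, 37, 19)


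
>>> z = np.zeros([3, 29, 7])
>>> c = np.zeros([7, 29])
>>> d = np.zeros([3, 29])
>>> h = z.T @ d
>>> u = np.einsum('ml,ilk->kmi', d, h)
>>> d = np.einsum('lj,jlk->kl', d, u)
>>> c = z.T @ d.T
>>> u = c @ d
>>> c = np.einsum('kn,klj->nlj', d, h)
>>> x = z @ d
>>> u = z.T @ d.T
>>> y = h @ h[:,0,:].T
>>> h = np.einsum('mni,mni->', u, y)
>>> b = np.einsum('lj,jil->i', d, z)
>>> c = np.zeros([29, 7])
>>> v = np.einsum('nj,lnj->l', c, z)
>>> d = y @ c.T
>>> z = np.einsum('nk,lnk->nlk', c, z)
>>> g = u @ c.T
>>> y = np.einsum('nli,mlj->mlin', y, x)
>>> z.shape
(29, 3, 7)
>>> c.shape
(29, 7)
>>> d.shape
(7, 29, 29)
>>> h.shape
()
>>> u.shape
(7, 29, 7)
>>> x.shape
(3, 29, 3)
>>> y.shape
(3, 29, 7, 7)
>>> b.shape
(29,)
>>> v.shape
(3,)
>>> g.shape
(7, 29, 29)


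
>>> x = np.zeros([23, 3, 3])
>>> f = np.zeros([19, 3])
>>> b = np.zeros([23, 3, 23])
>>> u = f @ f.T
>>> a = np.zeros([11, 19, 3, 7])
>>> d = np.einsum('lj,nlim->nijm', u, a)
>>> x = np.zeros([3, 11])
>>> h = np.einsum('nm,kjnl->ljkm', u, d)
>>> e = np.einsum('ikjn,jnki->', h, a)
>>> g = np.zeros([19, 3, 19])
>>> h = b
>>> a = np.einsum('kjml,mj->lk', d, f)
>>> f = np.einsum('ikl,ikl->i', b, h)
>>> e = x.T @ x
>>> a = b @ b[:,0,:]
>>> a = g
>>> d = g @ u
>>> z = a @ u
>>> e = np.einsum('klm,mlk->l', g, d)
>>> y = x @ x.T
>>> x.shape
(3, 11)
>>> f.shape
(23,)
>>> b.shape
(23, 3, 23)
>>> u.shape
(19, 19)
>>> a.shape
(19, 3, 19)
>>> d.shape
(19, 3, 19)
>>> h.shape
(23, 3, 23)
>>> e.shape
(3,)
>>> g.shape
(19, 3, 19)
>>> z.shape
(19, 3, 19)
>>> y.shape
(3, 3)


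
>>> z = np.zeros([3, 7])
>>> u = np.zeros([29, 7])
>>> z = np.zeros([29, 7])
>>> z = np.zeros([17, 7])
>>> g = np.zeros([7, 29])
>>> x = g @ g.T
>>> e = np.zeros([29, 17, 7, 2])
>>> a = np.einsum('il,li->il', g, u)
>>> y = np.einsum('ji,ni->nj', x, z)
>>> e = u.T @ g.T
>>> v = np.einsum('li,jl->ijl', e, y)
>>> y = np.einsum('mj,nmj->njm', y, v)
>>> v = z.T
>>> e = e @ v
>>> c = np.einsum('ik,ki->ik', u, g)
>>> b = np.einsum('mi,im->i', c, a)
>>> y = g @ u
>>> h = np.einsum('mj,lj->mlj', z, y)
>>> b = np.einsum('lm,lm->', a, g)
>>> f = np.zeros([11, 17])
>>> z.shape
(17, 7)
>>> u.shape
(29, 7)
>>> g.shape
(7, 29)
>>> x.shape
(7, 7)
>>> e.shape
(7, 17)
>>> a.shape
(7, 29)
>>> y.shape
(7, 7)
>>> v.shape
(7, 17)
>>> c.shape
(29, 7)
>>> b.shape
()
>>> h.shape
(17, 7, 7)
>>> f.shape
(11, 17)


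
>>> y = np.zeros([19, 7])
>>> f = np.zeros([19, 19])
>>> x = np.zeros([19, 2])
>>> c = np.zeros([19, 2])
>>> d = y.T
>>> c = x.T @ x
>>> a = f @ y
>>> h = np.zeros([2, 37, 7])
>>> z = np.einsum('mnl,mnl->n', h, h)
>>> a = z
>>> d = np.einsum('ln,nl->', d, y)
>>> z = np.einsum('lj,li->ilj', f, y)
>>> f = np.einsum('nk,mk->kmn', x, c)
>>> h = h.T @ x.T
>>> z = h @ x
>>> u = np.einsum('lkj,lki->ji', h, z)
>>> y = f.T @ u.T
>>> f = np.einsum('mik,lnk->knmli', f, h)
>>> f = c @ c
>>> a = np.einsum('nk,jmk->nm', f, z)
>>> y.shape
(19, 2, 19)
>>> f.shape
(2, 2)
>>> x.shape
(19, 2)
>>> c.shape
(2, 2)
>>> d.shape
()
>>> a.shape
(2, 37)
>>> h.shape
(7, 37, 19)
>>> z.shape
(7, 37, 2)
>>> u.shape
(19, 2)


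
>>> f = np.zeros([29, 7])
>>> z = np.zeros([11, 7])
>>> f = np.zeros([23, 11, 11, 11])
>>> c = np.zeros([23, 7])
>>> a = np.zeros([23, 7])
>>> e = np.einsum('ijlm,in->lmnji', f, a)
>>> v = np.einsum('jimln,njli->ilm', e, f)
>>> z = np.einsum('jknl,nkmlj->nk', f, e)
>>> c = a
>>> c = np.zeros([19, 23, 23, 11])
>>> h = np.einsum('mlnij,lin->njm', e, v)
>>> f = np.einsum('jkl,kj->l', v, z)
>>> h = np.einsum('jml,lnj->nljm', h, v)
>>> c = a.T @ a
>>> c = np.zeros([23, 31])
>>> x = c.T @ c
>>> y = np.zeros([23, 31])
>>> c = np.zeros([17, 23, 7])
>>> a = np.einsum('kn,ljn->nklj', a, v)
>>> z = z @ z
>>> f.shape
(7,)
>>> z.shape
(11, 11)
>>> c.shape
(17, 23, 7)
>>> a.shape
(7, 23, 11, 11)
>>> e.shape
(11, 11, 7, 11, 23)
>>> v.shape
(11, 11, 7)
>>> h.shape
(11, 11, 7, 23)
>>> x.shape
(31, 31)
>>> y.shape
(23, 31)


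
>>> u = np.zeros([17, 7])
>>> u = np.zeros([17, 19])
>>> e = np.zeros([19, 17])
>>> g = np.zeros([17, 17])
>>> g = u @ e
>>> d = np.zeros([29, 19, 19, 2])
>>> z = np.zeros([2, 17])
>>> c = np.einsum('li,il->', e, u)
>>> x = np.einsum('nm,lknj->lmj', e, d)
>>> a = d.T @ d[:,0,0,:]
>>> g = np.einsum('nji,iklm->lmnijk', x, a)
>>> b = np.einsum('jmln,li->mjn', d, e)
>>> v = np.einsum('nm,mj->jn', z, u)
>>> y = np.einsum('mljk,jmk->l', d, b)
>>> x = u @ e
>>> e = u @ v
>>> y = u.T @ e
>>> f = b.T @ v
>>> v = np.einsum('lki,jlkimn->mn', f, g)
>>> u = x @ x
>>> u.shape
(17, 17)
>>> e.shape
(17, 2)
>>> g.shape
(19, 2, 29, 2, 17, 19)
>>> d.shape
(29, 19, 19, 2)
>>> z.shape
(2, 17)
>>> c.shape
()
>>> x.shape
(17, 17)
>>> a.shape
(2, 19, 19, 2)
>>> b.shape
(19, 29, 2)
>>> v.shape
(17, 19)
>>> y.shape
(19, 2)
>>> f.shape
(2, 29, 2)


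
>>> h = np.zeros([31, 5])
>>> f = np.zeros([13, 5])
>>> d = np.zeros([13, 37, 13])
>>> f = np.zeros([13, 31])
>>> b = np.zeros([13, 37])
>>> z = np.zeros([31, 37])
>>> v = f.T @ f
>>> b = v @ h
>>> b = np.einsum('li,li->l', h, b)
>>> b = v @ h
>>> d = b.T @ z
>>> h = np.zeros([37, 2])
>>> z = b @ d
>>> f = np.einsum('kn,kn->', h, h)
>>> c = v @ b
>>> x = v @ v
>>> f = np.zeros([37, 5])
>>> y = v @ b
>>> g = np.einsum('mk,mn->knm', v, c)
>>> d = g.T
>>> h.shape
(37, 2)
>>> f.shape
(37, 5)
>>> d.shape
(31, 5, 31)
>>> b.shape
(31, 5)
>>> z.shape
(31, 37)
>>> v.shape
(31, 31)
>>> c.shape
(31, 5)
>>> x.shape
(31, 31)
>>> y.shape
(31, 5)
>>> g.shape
(31, 5, 31)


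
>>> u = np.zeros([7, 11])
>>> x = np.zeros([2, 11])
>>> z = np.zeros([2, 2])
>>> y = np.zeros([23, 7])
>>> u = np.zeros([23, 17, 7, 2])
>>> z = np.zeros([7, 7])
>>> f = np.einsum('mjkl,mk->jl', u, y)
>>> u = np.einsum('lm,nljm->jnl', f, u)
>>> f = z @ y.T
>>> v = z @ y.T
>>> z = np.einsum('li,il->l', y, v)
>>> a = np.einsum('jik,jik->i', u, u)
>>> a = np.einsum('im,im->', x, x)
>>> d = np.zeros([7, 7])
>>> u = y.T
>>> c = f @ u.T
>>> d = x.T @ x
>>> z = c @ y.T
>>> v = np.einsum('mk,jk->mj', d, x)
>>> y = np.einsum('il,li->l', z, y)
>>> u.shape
(7, 23)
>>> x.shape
(2, 11)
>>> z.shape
(7, 23)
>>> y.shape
(23,)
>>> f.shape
(7, 23)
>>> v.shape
(11, 2)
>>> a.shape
()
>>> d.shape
(11, 11)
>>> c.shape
(7, 7)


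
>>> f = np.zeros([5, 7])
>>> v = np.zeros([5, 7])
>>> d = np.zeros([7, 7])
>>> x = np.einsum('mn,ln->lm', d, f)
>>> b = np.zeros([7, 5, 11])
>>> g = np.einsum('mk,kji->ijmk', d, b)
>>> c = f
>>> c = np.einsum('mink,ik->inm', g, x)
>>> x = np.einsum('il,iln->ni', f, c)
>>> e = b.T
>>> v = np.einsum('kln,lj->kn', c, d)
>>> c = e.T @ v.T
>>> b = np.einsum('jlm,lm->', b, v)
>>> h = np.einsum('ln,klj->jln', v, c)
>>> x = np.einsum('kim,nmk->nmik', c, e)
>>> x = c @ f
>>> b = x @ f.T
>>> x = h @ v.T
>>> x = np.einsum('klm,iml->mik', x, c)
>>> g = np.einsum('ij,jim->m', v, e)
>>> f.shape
(5, 7)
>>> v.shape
(5, 11)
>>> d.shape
(7, 7)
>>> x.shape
(5, 7, 5)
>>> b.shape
(7, 5, 5)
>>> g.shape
(7,)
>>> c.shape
(7, 5, 5)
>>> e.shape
(11, 5, 7)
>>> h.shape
(5, 5, 11)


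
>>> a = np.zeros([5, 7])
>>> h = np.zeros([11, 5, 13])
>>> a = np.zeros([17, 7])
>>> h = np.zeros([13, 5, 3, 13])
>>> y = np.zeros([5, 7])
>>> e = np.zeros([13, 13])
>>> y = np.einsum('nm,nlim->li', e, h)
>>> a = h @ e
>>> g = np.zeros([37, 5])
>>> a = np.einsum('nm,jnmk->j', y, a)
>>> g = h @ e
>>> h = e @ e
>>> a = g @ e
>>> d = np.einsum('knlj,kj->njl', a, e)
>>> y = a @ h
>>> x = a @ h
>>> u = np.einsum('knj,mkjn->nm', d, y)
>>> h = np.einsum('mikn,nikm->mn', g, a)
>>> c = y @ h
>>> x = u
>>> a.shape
(13, 5, 3, 13)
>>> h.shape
(13, 13)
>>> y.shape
(13, 5, 3, 13)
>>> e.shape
(13, 13)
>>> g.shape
(13, 5, 3, 13)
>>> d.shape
(5, 13, 3)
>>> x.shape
(13, 13)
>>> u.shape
(13, 13)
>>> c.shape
(13, 5, 3, 13)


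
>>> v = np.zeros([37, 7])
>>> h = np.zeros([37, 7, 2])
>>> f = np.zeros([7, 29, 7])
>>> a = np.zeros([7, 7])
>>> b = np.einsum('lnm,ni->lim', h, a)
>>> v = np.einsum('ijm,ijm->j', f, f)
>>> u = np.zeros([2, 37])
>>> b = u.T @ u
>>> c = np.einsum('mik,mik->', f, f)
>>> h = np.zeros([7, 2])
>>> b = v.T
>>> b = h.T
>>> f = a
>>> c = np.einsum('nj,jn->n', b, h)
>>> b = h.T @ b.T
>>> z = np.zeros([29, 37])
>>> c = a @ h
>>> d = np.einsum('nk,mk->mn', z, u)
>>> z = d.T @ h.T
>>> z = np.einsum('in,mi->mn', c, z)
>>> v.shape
(29,)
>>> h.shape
(7, 2)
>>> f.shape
(7, 7)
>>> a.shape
(7, 7)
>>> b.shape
(2, 2)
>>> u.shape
(2, 37)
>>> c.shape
(7, 2)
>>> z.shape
(29, 2)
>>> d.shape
(2, 29)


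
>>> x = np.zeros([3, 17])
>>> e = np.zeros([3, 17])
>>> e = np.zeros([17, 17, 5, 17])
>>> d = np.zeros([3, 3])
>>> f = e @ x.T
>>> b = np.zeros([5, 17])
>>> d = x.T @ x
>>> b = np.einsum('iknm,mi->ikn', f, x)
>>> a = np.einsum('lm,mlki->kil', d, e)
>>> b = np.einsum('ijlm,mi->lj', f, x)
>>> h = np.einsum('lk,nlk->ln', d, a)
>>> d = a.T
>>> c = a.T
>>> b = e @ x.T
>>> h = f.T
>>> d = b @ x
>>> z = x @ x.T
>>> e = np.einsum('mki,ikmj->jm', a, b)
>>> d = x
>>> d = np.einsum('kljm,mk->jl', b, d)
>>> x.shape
(3, 17)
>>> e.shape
(3, 5)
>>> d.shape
(5, 17)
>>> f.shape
(17, 17, 5, 3)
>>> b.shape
(17, 17, 5, 3)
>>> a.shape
(5, 17, 17)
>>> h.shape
(3, 5, 17, 17)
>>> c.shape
(17, 17, 5)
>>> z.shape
(3, 3)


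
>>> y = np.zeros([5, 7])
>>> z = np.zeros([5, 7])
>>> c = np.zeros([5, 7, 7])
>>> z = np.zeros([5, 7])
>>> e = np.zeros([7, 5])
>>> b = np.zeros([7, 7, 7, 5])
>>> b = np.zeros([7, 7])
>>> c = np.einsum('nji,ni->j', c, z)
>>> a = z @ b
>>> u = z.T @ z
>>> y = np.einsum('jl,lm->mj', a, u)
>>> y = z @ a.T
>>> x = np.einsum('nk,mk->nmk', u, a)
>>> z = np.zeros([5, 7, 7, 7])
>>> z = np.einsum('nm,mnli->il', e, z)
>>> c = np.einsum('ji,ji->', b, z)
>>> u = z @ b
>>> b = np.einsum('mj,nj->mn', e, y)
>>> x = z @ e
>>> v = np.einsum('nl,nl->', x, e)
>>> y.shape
(5, 5)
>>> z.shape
(7, 7)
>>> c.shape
()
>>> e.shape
(7, 5)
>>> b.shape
(7, 5)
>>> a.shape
(5, 7)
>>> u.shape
(7, 7)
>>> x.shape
(7, 5)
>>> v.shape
()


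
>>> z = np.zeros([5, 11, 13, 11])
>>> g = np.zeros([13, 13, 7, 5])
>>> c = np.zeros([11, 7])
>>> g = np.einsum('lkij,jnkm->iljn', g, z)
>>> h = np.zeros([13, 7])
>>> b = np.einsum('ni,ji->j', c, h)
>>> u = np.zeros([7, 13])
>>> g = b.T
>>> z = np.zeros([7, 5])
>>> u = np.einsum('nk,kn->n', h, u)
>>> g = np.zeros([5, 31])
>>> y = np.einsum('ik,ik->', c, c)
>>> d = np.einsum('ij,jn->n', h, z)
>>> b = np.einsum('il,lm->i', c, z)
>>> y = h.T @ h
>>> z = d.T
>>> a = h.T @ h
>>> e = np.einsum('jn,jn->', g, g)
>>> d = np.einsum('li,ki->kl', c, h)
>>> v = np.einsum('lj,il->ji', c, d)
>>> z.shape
(5,)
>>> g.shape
(5, 31)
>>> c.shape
(11, 7)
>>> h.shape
(13, 7)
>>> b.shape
(11,)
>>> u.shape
(13,)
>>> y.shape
(7, 7)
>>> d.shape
(13, 11)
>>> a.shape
(7, 7)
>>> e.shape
()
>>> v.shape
(7, 13)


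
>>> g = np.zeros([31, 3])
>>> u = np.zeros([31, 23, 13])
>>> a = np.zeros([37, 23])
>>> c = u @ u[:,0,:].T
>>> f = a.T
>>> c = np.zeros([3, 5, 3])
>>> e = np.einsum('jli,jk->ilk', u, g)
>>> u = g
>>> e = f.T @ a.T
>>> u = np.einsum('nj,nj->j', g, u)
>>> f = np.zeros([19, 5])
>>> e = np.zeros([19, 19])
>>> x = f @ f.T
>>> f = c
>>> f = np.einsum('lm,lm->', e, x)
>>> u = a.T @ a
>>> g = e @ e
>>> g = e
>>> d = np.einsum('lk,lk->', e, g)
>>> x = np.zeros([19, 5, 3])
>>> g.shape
(19, 19)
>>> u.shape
(23, 23)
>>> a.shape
(37, 23)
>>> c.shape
(3, 5, 3)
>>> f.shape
()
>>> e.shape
(19, 19)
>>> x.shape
(19, 5, 3)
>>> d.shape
()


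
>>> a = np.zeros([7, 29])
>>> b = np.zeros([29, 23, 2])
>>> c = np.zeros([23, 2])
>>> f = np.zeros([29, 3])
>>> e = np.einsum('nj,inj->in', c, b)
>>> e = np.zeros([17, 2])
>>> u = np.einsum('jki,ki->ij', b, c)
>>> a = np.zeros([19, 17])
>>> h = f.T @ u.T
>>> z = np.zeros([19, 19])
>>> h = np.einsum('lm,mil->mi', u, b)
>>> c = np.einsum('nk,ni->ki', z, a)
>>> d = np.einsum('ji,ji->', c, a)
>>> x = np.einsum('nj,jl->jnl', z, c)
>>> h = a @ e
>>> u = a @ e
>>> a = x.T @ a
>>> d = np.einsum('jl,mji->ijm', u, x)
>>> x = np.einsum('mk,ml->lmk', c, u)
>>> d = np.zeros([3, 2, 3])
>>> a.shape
(17, 19, 17)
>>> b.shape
(29, 23, 2)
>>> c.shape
(19, 17)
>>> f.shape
(29, 3)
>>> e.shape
(17, 2)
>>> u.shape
(19, 2)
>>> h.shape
(19, 2)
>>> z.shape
(19, 19)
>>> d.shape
(3, 2, 3)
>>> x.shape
(2, 19, 17)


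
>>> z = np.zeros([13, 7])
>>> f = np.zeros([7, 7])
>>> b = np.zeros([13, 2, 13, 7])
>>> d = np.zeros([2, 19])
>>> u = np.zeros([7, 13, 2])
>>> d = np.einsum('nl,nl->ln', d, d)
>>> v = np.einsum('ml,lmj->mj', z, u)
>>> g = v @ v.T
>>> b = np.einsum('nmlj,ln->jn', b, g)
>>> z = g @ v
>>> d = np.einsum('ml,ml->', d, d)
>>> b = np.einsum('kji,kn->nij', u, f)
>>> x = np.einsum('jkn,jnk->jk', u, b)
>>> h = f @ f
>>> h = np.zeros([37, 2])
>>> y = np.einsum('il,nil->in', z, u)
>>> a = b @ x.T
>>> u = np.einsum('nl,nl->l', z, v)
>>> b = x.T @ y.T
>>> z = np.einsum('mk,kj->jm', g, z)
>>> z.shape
(2, 13)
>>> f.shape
(7, 7)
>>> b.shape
(13, 13)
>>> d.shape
()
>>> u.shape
(2,)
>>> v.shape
(13, 2)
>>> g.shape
(13, 13)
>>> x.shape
(7, 13)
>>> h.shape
(37, 2)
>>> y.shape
(13, 7)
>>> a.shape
(7, 2, 7)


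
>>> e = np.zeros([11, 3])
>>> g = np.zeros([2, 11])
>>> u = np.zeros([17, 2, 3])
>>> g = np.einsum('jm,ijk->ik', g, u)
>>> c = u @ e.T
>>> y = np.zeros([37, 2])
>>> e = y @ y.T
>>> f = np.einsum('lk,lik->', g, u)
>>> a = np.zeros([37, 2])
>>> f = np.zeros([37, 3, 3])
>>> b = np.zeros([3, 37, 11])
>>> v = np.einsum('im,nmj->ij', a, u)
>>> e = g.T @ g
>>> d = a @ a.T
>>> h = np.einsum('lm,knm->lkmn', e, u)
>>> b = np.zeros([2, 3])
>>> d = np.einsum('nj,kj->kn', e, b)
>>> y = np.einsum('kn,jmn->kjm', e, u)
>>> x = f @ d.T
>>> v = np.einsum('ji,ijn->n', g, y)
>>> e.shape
(3, 3)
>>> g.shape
(17, 3)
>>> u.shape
(17, 2, 3)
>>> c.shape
(17, 2, 11)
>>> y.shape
(3, 17, 2)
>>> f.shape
(37, 3, 3)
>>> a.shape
(37, 2)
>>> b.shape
(2, 3)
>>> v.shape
(2,)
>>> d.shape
(2, 3)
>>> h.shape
(3, 17, 3, 2)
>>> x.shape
(37, 3, 2)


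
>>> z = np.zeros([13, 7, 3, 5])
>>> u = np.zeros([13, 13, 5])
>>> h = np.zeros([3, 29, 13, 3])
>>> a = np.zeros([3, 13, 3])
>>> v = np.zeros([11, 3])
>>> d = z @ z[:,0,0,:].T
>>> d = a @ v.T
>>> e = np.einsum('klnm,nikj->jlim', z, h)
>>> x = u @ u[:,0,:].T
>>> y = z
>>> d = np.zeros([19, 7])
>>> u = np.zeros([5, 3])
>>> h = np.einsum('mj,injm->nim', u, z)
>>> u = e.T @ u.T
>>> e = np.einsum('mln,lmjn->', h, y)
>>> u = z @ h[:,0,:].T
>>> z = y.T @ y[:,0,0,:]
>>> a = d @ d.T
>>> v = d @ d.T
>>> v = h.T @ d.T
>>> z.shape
(5, 3, 7, 5)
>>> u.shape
(13, 7, 3, 7)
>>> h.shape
(7, 13, 5)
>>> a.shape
(19, 19)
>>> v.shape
(5, 13, 19)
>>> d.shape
(19, 7)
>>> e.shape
()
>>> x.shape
(13, 13, 13)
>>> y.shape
(13, 7, 3, 5)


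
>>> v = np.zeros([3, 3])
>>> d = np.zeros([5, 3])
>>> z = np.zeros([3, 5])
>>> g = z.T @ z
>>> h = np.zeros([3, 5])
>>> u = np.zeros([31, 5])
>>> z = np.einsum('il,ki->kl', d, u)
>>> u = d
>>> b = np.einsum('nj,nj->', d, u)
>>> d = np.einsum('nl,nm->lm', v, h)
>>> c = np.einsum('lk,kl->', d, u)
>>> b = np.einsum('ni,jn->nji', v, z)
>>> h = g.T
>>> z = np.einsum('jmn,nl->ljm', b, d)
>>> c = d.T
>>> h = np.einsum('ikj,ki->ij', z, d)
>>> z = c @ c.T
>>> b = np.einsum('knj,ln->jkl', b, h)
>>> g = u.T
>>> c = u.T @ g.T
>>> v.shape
(3, 3)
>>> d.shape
(3, 5)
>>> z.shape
(5, 5)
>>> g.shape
(3, 5)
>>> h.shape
(5, 31)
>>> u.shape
(5, 3)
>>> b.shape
(3, 3, 5)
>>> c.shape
(3, 3)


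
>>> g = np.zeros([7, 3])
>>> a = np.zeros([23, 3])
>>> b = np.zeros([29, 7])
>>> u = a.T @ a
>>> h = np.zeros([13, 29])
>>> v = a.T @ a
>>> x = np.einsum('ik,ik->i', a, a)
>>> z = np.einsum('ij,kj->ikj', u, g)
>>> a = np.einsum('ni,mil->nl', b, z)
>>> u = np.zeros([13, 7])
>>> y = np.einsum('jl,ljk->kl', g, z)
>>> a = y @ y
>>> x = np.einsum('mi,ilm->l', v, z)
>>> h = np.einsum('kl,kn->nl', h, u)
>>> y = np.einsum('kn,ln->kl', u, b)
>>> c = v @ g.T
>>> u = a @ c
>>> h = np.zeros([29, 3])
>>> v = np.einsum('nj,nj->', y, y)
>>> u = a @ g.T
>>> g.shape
(7, 3)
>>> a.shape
(3, 3)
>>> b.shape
(29, 7)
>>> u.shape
(3, 7)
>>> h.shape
(29, 3)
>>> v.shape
()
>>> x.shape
(7,)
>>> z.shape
(3, 7, 3)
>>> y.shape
(13, 29)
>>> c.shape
(3, 7)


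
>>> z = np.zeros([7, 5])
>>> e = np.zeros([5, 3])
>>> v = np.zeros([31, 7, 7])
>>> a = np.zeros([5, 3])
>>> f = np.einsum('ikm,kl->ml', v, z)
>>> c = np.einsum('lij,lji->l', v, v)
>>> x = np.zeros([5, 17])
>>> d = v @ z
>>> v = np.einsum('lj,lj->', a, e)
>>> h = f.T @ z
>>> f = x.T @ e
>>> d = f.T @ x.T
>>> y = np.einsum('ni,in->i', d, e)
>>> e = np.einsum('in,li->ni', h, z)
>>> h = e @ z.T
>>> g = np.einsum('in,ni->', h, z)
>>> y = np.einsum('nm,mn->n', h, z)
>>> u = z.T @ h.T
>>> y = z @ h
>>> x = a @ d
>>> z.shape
(7, 5)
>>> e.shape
(5, 5)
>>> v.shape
()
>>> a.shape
(5, 3)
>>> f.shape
(17, 3)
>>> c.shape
(31,)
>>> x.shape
(5, 5)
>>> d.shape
(3, 5)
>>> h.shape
(5, 7)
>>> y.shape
(7, 7)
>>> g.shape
()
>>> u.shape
(5, 5)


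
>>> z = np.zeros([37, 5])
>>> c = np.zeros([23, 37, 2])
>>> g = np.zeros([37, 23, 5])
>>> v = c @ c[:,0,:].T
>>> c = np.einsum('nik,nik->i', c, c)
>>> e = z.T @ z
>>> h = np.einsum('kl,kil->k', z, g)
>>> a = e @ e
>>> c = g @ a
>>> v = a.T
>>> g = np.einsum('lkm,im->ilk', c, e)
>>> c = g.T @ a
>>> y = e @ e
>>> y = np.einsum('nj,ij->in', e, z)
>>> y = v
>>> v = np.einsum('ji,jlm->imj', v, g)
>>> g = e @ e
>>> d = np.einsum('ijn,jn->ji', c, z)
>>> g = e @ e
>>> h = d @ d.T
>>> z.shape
(37, 5)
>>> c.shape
(23, 37, 5)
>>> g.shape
(5, 5)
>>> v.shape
(5, 23, 5)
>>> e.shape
(5, 5)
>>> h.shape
(37, 37)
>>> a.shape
(5, 5)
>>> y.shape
(5, 5)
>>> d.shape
(37, 23)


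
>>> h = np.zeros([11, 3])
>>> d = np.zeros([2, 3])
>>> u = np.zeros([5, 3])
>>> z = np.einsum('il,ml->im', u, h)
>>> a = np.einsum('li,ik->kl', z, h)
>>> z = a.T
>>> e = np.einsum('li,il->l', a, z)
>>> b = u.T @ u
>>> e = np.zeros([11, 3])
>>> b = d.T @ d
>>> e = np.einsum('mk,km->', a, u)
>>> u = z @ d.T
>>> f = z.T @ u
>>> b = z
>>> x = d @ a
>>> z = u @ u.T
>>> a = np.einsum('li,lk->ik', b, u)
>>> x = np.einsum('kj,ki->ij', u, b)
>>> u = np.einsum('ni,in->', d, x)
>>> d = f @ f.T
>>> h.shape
(11, 3)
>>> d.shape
(3, 3)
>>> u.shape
()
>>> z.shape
(5, 5)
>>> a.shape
(3, 2)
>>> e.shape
()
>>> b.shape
(5, 3)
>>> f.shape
(3, 2)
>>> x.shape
(3, 2)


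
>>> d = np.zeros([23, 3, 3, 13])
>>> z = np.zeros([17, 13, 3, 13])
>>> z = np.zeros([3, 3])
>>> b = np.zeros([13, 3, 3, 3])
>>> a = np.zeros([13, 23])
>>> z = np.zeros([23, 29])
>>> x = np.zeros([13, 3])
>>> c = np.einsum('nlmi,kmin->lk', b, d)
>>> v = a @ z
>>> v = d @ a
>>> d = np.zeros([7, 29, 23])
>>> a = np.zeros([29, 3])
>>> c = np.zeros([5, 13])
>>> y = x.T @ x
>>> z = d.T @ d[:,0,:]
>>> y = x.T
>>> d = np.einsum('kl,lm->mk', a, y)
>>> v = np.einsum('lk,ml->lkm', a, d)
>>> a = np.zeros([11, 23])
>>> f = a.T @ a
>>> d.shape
(13, 29)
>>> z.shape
(23, 29, 23)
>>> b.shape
(13, 3, 3, 3)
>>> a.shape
(11, 23)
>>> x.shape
(13, 3)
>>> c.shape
(5, 13)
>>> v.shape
(29, 3, 13)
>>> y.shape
(3, 13)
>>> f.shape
(23, 23)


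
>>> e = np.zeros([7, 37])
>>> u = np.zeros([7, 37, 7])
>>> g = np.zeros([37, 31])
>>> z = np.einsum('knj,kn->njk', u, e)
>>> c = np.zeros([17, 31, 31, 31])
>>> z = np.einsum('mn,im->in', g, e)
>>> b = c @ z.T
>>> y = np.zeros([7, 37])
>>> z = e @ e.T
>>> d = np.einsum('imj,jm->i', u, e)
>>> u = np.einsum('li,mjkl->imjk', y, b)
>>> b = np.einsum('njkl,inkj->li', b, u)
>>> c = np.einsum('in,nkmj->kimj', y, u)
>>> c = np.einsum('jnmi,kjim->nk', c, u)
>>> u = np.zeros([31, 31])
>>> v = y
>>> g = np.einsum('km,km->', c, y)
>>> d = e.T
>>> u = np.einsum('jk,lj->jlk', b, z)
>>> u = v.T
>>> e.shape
(7, 37)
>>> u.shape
(37, 7)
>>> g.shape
()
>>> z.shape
(7, 7)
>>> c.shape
(7, 37)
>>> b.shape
(7, 37)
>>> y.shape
(7, 37)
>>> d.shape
(37, 7)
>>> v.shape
(7, 37)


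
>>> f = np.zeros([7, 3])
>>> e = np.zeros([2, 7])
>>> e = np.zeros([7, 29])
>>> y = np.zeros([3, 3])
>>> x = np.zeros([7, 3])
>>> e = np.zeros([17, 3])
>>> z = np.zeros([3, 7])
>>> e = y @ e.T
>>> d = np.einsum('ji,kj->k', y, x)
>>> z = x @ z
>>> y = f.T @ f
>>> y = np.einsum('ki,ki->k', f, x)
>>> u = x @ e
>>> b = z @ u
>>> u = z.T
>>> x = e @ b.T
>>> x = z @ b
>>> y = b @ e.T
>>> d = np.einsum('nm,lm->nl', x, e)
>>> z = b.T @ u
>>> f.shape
(7, 3)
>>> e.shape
(3, 17)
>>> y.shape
(7, 3)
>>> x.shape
(7, 17)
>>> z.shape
(17, 7)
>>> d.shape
(7, 3)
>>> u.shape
(7, 7)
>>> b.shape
(7, 17)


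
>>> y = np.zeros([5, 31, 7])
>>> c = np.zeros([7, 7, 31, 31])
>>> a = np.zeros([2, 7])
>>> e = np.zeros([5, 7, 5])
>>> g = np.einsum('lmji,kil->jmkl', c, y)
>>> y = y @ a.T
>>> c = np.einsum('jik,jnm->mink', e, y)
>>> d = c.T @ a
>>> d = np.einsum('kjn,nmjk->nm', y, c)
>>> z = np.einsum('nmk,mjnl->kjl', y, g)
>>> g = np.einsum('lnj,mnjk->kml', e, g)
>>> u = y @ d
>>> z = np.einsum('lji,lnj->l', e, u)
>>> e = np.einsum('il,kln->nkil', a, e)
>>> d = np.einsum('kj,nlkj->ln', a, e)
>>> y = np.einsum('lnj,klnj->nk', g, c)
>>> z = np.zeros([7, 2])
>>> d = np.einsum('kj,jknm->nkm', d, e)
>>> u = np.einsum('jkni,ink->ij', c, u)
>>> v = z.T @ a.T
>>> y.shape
(31, 2)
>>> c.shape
(2, 7, 31, 5)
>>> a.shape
(2, 7)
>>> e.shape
(5, 5, 2, 7)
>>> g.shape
(7, 31, 5)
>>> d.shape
(2, 5, 7)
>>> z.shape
(7, 2)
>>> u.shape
(5, 2)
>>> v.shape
(2, 2)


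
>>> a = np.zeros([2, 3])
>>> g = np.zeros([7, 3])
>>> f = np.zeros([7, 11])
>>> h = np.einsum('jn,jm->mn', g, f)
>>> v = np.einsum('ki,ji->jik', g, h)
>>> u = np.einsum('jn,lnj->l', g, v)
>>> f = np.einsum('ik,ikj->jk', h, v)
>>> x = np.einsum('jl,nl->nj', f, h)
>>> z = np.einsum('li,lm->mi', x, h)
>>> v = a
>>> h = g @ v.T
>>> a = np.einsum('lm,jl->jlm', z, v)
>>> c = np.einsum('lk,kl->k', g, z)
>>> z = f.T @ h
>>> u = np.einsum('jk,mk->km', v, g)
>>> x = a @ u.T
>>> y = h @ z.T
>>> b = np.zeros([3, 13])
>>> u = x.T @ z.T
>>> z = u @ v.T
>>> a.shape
(2, 3, 7)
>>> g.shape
(7, 3)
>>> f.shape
(7, 3)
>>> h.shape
(7, 2)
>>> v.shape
(2, 3)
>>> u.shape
(3, 3, 3)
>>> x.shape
(2, 3, 3)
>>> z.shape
(3, 3, 2)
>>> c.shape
(3,)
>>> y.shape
(7, 3)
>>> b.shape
(3, 13)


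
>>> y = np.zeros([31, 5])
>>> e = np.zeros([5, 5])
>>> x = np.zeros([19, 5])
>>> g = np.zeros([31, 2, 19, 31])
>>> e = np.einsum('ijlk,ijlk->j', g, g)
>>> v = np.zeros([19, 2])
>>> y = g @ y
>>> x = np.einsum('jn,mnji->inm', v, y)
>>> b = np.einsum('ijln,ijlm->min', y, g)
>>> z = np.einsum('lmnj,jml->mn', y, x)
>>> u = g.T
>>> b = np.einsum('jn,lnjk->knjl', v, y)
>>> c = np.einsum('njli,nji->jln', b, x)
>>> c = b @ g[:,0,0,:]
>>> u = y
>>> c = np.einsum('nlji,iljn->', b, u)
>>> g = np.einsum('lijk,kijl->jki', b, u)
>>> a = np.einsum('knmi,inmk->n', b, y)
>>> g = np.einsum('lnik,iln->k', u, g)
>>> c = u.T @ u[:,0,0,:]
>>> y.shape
(31, 2, 19, 5)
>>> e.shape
(2,)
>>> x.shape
(5, 2, 31)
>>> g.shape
(5,)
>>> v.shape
(19, 2)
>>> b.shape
(5, 2, 19, 31)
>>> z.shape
(2, 19)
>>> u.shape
(31, 2, 19, 5)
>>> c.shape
(5, 19, 2, 5)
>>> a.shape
(2,)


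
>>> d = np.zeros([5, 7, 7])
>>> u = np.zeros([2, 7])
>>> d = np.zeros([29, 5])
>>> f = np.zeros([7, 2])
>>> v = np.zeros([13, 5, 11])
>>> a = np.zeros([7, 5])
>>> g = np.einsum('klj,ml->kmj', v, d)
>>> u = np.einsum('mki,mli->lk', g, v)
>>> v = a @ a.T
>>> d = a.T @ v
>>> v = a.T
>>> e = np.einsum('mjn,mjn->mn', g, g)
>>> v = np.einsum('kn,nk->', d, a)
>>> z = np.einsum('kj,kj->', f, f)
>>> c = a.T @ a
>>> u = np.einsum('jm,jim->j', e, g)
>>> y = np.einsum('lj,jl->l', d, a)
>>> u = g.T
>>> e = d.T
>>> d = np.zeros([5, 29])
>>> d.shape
(5, 29)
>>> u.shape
(11, 29, 13)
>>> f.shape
(7, 2)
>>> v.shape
()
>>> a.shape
(7, 5)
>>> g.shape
(13, 29, 11)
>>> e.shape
(7, 5)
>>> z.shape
()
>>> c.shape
(5, 5)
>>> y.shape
(5,)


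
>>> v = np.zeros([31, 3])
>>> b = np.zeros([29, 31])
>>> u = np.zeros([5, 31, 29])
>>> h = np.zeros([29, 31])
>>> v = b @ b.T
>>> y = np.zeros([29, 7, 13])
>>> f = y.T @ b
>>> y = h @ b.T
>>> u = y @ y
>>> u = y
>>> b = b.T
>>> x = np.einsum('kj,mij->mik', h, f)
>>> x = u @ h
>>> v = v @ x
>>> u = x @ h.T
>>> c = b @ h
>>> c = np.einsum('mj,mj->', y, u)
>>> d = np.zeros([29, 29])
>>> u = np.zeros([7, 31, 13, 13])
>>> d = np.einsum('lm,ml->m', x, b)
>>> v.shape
(29, 31)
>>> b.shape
(31, 29)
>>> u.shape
(7, 31, 13, 13)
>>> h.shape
(29, 31)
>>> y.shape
(29, 29)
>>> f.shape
(13, 7, 31)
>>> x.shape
(29, 31)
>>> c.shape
()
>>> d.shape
(31,)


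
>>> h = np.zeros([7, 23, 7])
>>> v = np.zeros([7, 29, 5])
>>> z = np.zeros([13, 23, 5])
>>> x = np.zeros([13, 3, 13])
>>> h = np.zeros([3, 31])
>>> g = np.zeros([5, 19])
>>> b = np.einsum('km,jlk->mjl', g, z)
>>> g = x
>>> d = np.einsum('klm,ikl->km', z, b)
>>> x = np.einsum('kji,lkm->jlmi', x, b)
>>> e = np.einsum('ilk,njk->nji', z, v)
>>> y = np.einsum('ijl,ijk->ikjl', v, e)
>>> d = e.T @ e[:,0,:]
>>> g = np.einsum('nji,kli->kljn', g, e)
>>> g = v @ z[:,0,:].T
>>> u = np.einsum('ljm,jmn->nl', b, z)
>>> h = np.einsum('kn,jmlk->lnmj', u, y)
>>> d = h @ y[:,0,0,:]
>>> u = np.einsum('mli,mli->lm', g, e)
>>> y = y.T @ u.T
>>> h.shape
(29, 19, 13, 7)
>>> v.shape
(7, 29, 5)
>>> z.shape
(13, 23, 5)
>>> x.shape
(3, 19, 23, 13)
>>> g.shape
(7, 29, 13)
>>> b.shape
(19, 13, 23)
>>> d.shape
(29, 19, 13, 5)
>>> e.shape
(7, 29, 13)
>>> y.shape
(5, 29, 13, 29)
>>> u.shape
(29, 7)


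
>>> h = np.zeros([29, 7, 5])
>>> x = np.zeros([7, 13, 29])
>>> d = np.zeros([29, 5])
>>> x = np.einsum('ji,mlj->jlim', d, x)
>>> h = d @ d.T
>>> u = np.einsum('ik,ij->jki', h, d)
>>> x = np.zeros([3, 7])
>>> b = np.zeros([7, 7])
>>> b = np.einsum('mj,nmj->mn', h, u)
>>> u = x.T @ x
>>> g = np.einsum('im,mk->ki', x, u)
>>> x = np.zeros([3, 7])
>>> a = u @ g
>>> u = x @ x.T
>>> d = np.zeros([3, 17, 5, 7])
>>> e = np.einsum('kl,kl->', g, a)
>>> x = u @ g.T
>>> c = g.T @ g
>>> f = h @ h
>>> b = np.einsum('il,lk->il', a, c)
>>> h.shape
(29, 29)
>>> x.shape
(3, 7)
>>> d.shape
(3, 17, 5, 7)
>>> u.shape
(3, 3)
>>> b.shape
(7, 3)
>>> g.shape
(7, 3)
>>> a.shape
(7, 3)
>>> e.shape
()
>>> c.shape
(3, 3)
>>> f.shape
(29, 29)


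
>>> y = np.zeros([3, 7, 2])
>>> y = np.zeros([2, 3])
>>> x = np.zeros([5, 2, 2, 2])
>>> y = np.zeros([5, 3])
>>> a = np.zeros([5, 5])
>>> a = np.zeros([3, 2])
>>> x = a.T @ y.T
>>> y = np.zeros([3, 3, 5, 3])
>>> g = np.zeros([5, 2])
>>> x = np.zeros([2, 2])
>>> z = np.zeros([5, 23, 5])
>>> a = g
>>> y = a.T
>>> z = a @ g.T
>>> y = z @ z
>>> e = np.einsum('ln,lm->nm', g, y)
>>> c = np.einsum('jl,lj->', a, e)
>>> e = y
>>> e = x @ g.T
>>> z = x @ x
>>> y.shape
(5, 5)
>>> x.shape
(2, 2)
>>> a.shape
(5, 2)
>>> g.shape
(5, 2)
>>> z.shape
(2, 2)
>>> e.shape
(2, 5)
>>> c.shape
()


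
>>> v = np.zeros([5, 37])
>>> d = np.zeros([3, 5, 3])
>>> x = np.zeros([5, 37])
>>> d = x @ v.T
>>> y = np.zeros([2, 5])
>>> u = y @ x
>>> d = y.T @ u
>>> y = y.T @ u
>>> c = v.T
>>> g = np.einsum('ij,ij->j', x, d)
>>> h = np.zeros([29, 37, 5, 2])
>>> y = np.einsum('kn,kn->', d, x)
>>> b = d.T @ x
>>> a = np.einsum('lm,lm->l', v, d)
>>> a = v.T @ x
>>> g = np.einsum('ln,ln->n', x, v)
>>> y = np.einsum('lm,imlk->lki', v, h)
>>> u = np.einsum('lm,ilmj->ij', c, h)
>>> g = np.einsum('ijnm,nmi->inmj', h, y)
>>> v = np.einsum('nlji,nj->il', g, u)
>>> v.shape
(37, 5)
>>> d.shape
(5, 37)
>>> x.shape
(5, 37)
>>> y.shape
(5, 2, 29)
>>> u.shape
(29, 2)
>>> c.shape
(37, 5)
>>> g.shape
(29, 5, 2, 37)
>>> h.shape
(29, 37, 5, 2)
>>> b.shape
(37, 37)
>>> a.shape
(37, 37)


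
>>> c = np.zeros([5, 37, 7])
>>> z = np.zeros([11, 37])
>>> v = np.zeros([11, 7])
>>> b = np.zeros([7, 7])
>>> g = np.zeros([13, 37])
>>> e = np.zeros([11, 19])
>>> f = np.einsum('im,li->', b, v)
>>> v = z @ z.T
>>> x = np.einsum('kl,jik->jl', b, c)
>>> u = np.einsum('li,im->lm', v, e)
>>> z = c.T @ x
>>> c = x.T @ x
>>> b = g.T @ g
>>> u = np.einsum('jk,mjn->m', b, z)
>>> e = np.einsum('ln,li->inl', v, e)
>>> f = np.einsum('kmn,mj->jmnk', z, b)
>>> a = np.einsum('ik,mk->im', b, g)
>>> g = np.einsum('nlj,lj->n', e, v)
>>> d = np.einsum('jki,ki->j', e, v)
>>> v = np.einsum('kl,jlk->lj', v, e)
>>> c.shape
(7, 7)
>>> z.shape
(7, 37, 7)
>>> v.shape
(11, 19)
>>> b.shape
(37, 37)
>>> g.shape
(19,)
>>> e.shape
(19, 11, 11)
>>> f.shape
(37, 37, 7, 7)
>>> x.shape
(5, 7)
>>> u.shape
(7,)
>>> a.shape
(37, 13)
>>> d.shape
(19,)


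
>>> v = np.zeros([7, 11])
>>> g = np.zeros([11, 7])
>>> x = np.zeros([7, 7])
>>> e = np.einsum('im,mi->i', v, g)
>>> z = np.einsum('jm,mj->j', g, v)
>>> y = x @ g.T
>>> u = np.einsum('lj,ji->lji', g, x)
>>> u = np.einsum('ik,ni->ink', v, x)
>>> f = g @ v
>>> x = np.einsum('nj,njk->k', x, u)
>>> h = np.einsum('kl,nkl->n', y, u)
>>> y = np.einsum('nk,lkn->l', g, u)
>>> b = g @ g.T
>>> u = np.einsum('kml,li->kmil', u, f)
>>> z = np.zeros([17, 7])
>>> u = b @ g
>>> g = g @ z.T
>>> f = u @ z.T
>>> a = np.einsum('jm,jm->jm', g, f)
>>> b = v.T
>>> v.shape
(7, 11)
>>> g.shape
(11, 17)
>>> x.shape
(11,)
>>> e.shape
(7,)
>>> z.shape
(17, 7)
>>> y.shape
(7,)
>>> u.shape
(11, 7)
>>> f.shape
(11, 17)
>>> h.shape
(7,)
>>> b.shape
(11, 7)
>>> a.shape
(11, 17)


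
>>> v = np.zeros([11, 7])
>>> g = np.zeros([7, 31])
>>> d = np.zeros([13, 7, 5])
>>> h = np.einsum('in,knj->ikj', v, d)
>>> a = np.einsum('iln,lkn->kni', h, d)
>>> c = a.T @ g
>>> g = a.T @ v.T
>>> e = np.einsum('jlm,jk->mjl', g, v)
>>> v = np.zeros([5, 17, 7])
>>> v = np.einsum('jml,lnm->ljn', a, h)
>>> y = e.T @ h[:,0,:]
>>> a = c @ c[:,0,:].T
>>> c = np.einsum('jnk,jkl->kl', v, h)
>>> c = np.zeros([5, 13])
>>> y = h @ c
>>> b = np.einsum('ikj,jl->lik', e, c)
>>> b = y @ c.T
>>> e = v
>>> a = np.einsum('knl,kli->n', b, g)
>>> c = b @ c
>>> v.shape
(11, 7, 13)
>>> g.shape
(11, 5, 11)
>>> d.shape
(13, 7, 5)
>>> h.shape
(11, 13, 5)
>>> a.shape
(13,)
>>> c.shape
(11, 13, 13)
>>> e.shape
(11, 7, 13)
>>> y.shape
(11, 13, 13)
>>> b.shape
(11, 13, 5)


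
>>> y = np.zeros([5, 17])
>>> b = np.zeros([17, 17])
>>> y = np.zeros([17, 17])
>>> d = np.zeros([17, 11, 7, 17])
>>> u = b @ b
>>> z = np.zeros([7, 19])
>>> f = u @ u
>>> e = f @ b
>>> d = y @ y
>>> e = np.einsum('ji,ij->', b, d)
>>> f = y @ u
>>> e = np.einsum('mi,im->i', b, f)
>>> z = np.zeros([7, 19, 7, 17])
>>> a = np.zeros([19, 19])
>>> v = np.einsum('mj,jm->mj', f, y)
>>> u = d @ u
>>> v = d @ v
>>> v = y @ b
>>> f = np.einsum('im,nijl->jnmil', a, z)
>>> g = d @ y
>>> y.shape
(17, 17)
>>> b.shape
(17, 17)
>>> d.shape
(17, 17)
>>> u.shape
(17, 17)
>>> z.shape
(7, 19, 7, 17)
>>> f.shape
(7, 7, 19, 19, 17)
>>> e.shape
(17,)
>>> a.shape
(19, 19)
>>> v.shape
(17, 17)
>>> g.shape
(17, 17)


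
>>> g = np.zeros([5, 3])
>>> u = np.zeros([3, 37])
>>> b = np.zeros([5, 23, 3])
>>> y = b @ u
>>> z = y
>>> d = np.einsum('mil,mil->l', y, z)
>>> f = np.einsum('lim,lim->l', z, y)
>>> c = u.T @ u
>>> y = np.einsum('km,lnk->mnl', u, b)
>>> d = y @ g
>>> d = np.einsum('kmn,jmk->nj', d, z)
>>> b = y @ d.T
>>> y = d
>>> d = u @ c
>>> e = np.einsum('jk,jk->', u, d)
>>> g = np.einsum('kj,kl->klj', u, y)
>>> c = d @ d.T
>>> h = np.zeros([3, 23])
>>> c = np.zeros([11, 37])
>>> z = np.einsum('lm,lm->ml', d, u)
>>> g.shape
(3, 5, 37)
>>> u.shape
(3, 37)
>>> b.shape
(37, 23, 3)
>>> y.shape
(3, 5)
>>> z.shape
(37, 3)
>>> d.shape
(3, 37)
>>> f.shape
(5,)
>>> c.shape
(11, 37)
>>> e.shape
()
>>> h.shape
(3, 23)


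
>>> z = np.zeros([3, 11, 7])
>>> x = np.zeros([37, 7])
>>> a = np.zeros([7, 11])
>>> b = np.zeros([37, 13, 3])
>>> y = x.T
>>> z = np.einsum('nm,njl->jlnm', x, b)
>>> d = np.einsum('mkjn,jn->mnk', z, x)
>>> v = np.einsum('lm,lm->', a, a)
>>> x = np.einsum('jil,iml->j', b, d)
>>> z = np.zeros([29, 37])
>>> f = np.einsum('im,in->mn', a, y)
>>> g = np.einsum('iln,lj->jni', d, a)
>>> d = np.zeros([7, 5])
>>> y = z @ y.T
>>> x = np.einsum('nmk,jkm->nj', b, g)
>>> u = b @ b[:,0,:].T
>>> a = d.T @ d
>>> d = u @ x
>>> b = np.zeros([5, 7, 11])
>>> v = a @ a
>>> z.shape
(29, 37)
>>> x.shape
(37, 11)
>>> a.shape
(5, 5)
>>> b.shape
(5, 7, 11)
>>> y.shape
(29, 7)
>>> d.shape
(37, 13, 11)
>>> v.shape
(5, 5)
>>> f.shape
(11, 37)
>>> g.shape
(11, 3, 13)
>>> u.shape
(37, 13, 37)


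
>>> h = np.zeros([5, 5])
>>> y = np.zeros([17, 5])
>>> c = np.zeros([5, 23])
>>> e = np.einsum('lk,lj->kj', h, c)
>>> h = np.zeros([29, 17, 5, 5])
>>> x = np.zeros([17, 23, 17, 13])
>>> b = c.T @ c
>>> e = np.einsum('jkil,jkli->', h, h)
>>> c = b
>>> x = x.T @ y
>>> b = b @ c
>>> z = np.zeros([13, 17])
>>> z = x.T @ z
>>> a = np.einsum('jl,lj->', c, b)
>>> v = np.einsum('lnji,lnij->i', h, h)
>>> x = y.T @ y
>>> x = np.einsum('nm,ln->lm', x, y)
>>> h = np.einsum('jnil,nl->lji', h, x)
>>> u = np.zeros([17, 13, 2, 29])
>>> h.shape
(5, 29, 5)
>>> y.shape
(17, 5)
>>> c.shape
(23, 23)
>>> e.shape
()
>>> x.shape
(17, 5)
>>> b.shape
(23, 23)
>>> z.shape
(5, 23, 17, 17)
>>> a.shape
()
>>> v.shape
(5,)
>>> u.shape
(17, 13, 2, 29)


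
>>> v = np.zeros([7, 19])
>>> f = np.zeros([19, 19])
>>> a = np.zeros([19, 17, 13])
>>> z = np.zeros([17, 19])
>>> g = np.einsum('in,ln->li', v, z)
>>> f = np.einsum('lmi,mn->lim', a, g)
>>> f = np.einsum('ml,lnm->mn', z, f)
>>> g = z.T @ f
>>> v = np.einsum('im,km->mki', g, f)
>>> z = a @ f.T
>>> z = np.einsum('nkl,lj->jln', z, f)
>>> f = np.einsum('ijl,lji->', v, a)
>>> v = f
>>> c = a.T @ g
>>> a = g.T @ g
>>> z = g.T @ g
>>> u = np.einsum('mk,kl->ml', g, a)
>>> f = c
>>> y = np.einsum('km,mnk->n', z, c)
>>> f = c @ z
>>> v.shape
()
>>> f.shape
(13, 17, 13)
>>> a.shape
(13, 13)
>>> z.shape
(13, 13)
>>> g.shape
(19, 13)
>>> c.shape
(13, 17, 13)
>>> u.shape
(19, 13)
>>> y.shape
(17,)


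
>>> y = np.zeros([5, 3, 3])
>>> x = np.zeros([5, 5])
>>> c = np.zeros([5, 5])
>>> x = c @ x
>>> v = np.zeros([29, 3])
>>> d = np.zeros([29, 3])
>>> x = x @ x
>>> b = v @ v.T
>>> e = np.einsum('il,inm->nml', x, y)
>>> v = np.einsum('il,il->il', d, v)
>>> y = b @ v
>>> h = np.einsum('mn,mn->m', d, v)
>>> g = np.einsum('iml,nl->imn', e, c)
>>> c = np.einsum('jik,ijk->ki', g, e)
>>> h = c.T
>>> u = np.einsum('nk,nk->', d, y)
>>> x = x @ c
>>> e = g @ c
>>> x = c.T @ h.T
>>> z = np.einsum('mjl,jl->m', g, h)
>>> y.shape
(29, 3)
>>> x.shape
(3, 3)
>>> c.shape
(5, 3)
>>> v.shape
(29, 3)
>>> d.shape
(29, 3)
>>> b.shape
(29, 29)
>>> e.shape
(3, 3, 3)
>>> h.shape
(3, 5)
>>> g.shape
(3, 3, 5)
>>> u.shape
()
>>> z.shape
(3,)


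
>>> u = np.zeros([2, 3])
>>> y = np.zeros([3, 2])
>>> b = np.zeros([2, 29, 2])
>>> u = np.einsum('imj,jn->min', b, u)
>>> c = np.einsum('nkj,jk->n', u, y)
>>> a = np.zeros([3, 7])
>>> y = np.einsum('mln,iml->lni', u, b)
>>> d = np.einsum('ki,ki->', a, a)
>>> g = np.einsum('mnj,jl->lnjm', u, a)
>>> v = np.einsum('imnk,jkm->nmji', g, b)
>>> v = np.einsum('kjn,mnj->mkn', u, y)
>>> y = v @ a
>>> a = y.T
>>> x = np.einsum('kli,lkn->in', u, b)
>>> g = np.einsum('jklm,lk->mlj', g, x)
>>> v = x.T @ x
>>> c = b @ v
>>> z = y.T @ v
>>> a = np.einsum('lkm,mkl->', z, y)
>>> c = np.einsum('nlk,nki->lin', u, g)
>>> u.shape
(29, 2, 3)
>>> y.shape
(2, 29, 7)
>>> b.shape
(2, 29, 2)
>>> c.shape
(2, 7, 29)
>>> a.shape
()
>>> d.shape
()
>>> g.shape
(29, 3, 7)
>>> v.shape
(2, 2)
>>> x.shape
(3, 2)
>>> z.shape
(7, 29, 2)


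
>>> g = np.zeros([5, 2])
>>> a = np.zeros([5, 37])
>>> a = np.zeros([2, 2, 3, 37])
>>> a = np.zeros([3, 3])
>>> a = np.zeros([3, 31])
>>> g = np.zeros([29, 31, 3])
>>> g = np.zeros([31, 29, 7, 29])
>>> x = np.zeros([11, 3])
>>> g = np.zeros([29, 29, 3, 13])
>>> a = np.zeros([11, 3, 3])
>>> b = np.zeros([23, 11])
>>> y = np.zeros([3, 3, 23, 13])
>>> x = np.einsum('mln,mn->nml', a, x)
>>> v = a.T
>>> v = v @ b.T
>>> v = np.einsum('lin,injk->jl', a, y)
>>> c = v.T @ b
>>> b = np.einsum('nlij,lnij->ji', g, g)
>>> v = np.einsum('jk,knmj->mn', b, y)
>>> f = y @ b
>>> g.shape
(29, 29, 3, 13)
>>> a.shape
(11, 3, 3)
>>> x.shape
(3, 11, 3)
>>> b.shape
(13, 3)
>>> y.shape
(3, 3, 23, 13)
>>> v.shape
(23, 3)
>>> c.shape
(11, 11)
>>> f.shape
(3, 3, 23, 3)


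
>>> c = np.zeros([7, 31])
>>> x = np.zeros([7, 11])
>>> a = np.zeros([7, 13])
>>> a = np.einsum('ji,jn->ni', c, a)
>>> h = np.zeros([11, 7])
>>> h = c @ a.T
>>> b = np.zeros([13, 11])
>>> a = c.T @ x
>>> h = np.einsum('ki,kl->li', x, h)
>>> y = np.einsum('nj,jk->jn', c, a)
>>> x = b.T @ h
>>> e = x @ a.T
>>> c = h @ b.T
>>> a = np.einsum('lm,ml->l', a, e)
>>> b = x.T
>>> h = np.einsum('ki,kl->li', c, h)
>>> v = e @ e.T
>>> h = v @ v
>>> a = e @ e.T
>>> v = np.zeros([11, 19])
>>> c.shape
(13, 13)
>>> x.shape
(11, 11)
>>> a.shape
(11, 11)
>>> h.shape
(11, 11)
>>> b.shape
(11, 11)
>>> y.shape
(31, 7)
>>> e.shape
(11, 31)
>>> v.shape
(11, 19)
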